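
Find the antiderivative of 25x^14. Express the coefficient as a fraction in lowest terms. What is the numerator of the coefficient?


Apply the power rule for integration:
integral of ax^n dx = a/(n+1) * x^(n+1) + C
integral of 25x^14 dx
= 25/15 * x^15 + C
= 5/3 * x^15 + C
The coefficient in lowest terms is 5/3, and its numerator is 5

5


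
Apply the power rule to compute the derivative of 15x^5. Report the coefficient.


We apply the power rule: d/dx [ax^n] = a*n * x^(n-1)
d/dx [15x^5]
= 15 * 5 * x^(5-1)
= 75x^4
The coefficient is 75

75


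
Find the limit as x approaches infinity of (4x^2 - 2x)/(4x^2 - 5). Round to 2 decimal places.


For limits at infinity with equal-degree polynomials,
we compare leading coefficients.
Numerator leading term: 4x^2
Denominator leading term: 4x^2
Divide both by x^2:
lim = (4 - 2/x) / (4 - 5/x^2)
As x -> infinity, the 1/x and 1/x^2 terms vanish:
= 4/4 = 1 = 1.00

1.00


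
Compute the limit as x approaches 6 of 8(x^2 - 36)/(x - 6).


Direct substitution gives 0/0, so we factor the numerator.
Factor: 8(x^2 - 36) = 8 * (x - 6)(x + 6)
Cancel the common factor (x - 6):
8(x^2 - 36)/(x - 6) = 8 * (x + 6)
Now substitute x = 6:
= 8 * (6 + 6) = 96

96


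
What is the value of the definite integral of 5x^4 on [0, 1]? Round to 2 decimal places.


Find the antiderivative of 5x^4:
F(x) = 5/5 * x^5
Apply the Fundamental Theorem of Calculus:
F(1) - F(0)
= 5/5 * 1^5 - 5/5 * 0^5
= 5/5 * (1 - 0)
= 5/5 * 1
= 1 = 1.00

1.00


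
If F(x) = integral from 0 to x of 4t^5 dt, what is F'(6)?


By the Fundamental Theorem of Calculus (Part 1):
If F(x) = integral from 0 to x of f(t) dt, then F'(x) = f(x)
Here f(t) = 4t^5
So F'(x) = 4x^5
Evaluate at x = 6:
F'(6) = 4 * 6^5
= 4 * 7776
= 31104

31104


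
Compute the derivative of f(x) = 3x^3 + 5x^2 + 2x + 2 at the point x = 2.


Differentiate f(x) = 3x^3 + 5x^2 + 2x + 2 term by term:
f'(x) = 9x^2 + 10x + 2
Substitute x = 2:
f'(2) = 9 * 2^2 + 10 * 2 + 2
= 36 + 20 + 2
= 58

58


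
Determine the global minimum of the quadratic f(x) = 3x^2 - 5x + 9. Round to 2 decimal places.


For a quadratic f(x) = ax^2 + bx + c with a > 0, the minimum is at the vertex.
Vertex x-coordinate: x = -b/(2a)
x = -(-5) / (2 * 3)
x = 5/6
Substitute back to find the minimum value:
f(5/6) = 3 * (5/6)^2 - 5 * (5/6) + 9
= 25/12 - 25/6 + 9
= 83/12 ≈ 6.92

6.92


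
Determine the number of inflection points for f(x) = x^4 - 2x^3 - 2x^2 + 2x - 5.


Inflection points occur where f''(x) = 0 and concavity changes.
f(x) = x^4 - 2x^3 - 2x^2 + 2x - 5
f'(x) = 4x^3 - 6x^2 - 4x + 2
f''(x) = 12x^2 - 12x - 4
This is a quadratic in x. Use the discriminant to count real roots.
Discriminant = (-12)^2 - 4 * 12 * (-4)
= 144 - (-192)
= 336
Since discriminant > 0, f''(x) = 0 has 2 distinct real solutions.
A quadratic with two distinct real roots changes sign at each root, so concavity changes at both.
Number of inflection points: 2

2


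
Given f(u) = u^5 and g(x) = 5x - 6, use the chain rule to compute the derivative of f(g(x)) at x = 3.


Using the chain rule: (f(g(x)))' = f'(g(x)) * g'(x)
First, find g(3):
g(3) = 5 * 3 - 6 = 9
Next, f'(u) = 5u^4
And g'(x) = 5
So f'(g(3)) * g'(3)
= 5 * 9^4 * 5
= 5 * 6561 * 5
= 164025

164025


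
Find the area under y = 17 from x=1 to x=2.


The area under a constant function y = 17 is a rectangle.
Width = 2 - 1 = 1
Height = 17
Area = width * height
= 1 * 17
= 17

17


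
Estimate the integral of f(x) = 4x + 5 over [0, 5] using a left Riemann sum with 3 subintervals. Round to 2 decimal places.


Left Riemann sum uses left endpoints of each subinterval.
Interval: [0, 5], n = 3
dx = (5 - 0) / 3 = 5/3
Left endpoints: [0, 5/3, 10/3]
f values: [5, 35/3, 55/3]
Sum = dx * (sum of f values)
= 5/3 * 35
= 175/3 ≈ 58.33

58.33


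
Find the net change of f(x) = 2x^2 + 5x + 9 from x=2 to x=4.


Net change = f(b) - f(a)
f(x) = 2x^2 + 5x + 9
Compute f(4):
f(4) = 2 * 4^2 + 5 * 4 + 9
= 32 + 20 + 9
= 61
Compute f(2):
f(2) = 2 * 2^2 + 5 * 2 + 9
= 8 + 10 + 9
= 27
Net change = 61 - 27 = 34

34


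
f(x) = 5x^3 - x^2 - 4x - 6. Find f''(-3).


First derivative:
f'(x) = 15x^2 - 2x - 4
Second derivative:
f''(x) = 30x - 2
Substitute x = -3:
f''(-3) = 30 * (-3) - 2
= -90 - 2
= -92

-92


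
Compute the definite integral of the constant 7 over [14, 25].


The integral of a constant k over [a, b] equals k * (b - a).
integral from 14 to 25 of 7 dx
= 7 * (25 - 14)
= 7 * 11
= 77

77


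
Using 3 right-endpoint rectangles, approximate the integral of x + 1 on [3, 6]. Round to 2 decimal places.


Right Riemann sum uses right endpoints of each subinterval.
Interval: [3, 6], n = 3
dx = (6 - 3) / 3 = 1
Right endpoints: [4, 5, 6]
f values: [5, 6, 7]
Sum = dx * (sum of f values)
= 1 * 18
= 18 = 18.00

18.00


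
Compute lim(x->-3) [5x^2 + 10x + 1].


Since polynomials are continuous, we use direct substitution.
lim(x->-3) of 5x^2 + 10x + 1
= 5 * (-3)^2 + 10 * (-3) + 1
= 45 - 30 + 1
= 16

16


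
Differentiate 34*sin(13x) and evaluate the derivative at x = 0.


Apply the chain rule to differentiate 34*sin(13x):
d/dx [34*sin(13x)]
= 34 * cos(13x) * d/dx(13x)
= 34 * 13 * cos(13x)
= 442 * cos(13x)
Evaluate at x = 0:
= 442 * cos(0)
= 442 * 1
= 442

442


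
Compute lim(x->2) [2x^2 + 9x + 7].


Since polynomials are continuous, we use direct substitution.
lim(x->2) of 2x^2 + 9x + 7
= 2 * 2^2 + 9 * 2 + 7
= 8 + 18 + 7
= 33

33


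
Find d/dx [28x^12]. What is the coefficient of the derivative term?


We apply the power rule: d/dx [ax^n] = a*n * x^(n-1)
d/dx [28x^12]
= 28 * 12 * x^(12-1)
= 336x^11
The coefficient is 336

336


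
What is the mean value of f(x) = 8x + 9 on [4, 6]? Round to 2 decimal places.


Average value = 1/(b-a) * integral from a to b of f(x) dx
First compute the integral of 8x + 9:
F(x) = 4x^2 + 9x
F(6) = 4 * 36 + 9 * 6 = 198
F(4) = 4 * 16 + 9 * 4 = 100
Integral = 198 - 100 = 98
Average = 98 / (6 - 4) = 98 / 2
= 49 = 49.00

49.00


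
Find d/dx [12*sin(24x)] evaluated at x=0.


Apply the chain rule to differentiate 12*sin(24x):
d/dx [12*sin(24x)]
= 12 * cos(24x) * d/dx(24x)
= 12 * 24 * cos(24x)
= 288 * cos(24x)
Evaluate at x = 0:
= 288 * cos(0)
= 288 * 1
= 288

288


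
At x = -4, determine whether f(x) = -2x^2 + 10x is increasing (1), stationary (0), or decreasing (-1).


Compute f'(x) to determine behavior:
f'(x) = -4x + 10
f'(-4) = -4 * (-4) + 10
= 16 + 10
= 26
Since f'(-4) > 0, the function is increasing (1)

1


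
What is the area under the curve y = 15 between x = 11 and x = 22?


The area under a constant function y = 15 is a rectangle.
Width = 22 - 11 = 11
Height = 15
Area = width * height
= 11 * 15
= 165

165


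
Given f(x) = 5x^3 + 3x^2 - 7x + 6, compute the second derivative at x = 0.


First derivative:
f'(x) = 15x^2 + 6x - 7
Second derivative:
f''(x) = 30x + 6
Substitute x = 0:
f''(0) = 30 * 0 + 6
= 0 + 6
= 6

6


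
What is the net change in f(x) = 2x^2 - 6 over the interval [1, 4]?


Net change = f(b) - f(a)
f(x) = 2x^2 - 6
Compute f(4):
f(4) = 2 * 4^2 + 0 * 4 - 6
= 32 + 0 - 6
= 26
Compute f(1):
f(1) = 2 * 1^2 + 0 * 1 - 6
= 2 + 0 - 6
= -4
Net change = 26 - (-4) = 30

30


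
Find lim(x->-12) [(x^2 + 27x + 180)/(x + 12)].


Direct substitution gives 0/0, so we factor the numerator.
Factor: (x^2 + 27x + 180) = (x + 12)(x + 15)
Cancel the common factor (x + 12):
(x^2 + 27x + 180)/(x + 12) = (x + 15)
Now substitute x = -12:
= (-12) - (-15) = 3

3


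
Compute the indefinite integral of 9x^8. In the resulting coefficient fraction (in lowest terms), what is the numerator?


Apply the power rule for integration:
integral of ax^n dx = a/(n+1) * x^(n+1) + C
integral of 9x^8 dx
= 9/9 * x^9 + C
= 1 * x^9 + C
The coefficient in lowest terms is 1 = 1/1, so its numerator is 1

1


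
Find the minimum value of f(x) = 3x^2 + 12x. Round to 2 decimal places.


For a quadratic f(x) = ax^2 + bx + c with a > 0, the minimum is at the vertex.
Vertex x-coordinate: x = -b/(2a)
x = -(12) / (2 * 3)
x = -12/6 = -2
Substitute back to find the minimum value:
f(-2) = 3 * (-2)^2 + 12 * (-2) + 0
= 12 - 24 + 0
= -12 = -12.00

-12.00


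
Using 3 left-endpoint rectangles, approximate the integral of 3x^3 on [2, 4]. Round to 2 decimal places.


Left Riemann sum uses left endpoints of each subinterval.
Interval: [2, 4], n = 3
dx = (4 - 2) / 3 = 2/3
Left endpoints: [2, 8/3, 10/3]
f values: [24, 512/9, 1000/9]
Sum = dx * (sum of f values)
= 2/3 * 192
= 128 = 128.00

128.00


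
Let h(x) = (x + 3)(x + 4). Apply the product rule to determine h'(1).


Let u(x) = x + 3 and v(x) = x + 4
u'(x) = 1
v'(x) = 1
Product rule: h'(x) = u'(x)*v(x) + u(x)*v'(x)
= 1 * (x + 4) + (x + 3) * 1
At x = 1:
u(1) = 1 * 1 + 3 = 4
v(1) = 1 * 1 + 4 = 5
h'(1) = 1 * 5 + 4 * 1
= 5 + 4
= 9

9


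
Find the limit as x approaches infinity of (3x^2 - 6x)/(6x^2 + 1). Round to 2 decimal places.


For limits at infinity with equal-degree polynomials,
we compare leading coefficients.
Numerator leading term: 3x^2
Denominator leading term: 6x^2
Divide both by x^2:
lim = (3 - 6/x) / (6 + 1/x^2)
As x -> infinity, the 1/x and 1/x^2 terms vanish:
= 3/6 = 1/2 = 0.50

0.50


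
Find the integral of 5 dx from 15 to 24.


The integral of a constant k over [a, b] equals k * (b - a).
integral from 15 to 24 of 5 dx
= 5 * (24 - 15)
= 5 * 9
= 45

45


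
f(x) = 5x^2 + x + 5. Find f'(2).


Differentiate term by term using power and sum rules:
f(x) = 5x^2 + x + 5
f'(x) = 10x + 1
Substitute x = 2:
f'(2) = 10 * 2 + 1
= 20 + 1
= 21

21


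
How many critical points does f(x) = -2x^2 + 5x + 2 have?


Find where f'(x) = 0:
f'(x) = -4x + 5
Set f'(x) = 0:
-4x + 5 = 0
x = -5 / (-4) = 5/4
This is a linear equation in x, so there is exactly one solution.
Number of critical points: 1

1


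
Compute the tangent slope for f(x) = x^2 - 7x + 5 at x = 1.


The slope of the tangent line equals f'(x) at the point.
f(x) = x^2 - 7x + 5
f'(x) = 2x - 7
At x = 1:
f'(1) = 2 * 1 - 7
= 2 - 7
= -5

-5


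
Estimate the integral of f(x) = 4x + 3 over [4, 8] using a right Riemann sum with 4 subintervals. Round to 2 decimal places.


Right Riemann sum uses right endpoints of each subinterval.
Interval: [4, 8], n = 4
dx = (8 - 4) / 4 = 1
Right endpoints: [5, 6, 7, 8]
f values: [23, 27, 31, 35]
Sum = dx * (sum of f values)
= 1 * 116
= 116 = 116.00

116.00


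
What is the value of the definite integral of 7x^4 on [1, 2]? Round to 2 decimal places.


Find the antiderivative of 7x^4:
F(x) = 7/5 * x^5
Apply the Fundamental Theorem of Calculus:
F(2) - F(1)
= 7/5 * 2^5 - 7/5 * 1^5
= 7/5 * (32 - 1)
= 7/5 * 31
= 217/5 = 43.40

43.40


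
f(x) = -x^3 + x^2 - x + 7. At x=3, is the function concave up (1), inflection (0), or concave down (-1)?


Concavity is determined by the sign of f''(x).
f(x) = -x^3 + x^2 - x + 7
f'(x) = -3x^2 + 2x - 1
f''(x) = -6x + 2
f''(3) = -6 * 3 + 2
= -18 + 2
= -16
Since f''(3) < 0, the function is concave down (-1)

-1


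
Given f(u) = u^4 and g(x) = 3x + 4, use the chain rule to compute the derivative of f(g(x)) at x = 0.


Using the chain rule: (f(g(x)))' = f'(g(x)) * g'(x)
First, find g(0):
g(0) = 3 * 0 + 4 = 4
Next, f'(u) = 4u^3
And g'(x) = 3
So f'(g(0)) * g'(0)
= 4 * 4^3 * 3
= 4 * 64 * 3
= 768

768


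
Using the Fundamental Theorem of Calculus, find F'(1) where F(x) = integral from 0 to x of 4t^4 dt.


By the Fundamental Theorem of Calculus (Part 1):
If F(x) = integral from 0 to x of f(t) dt, then F'(x) = f(x)
Here f(t) = 4t^4
So F'(x) = 4x^4
Evaluate at x = 1:
F'(1) = 4 * 1^4
= 4 * 1
= 4

4


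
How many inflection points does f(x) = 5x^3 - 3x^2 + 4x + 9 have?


Inflection points occur where f''(x) = 0 and concavity changes.
f(x) = 5x^3 - 3x^2 + 4x + 9
f'(x) = 15x^2 - 6x + 4
f''(x) = 30x - 6
Set f''(x) = 0:
30x - 6 = 0
x = 6 / 30 = 1/5
Since f''(x) is linear (degree 1), it changes sign at this point.
Therefore there is exactly 1 inflection point.

1


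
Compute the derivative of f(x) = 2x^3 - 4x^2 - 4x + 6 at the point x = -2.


Differentiate f(x) = 2x^3 - 4x^2 - 4x + 6 term by term:
f'(x) = 6x^2 - 8x - 4
Substitute x = -2:
f'(-2) = 6 * (-2)^2 - 8 * (-2) - 4
= 24 + 16 - 4
= 36

36


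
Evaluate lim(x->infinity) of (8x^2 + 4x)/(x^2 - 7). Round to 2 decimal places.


For limits at infinity with equal-degree polynomials,
we compare leading coefficients.
Numerator leading term: 8x^2
Denominator leading term: x^2
Divide both by x^2:
lim = (8 + 4/x) / (1 - 7/x^2)
As x -> infinity, the 1/x and 1/x^2 terms vanish:
= 8/1 = 8 = 8.00

8.00


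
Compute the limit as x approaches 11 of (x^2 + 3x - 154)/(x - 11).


Direct substitution gives 0/0, so we factor the numerator.
Factor: (x^2 + 3x - 154) = (x - 11)(x + 14)
Cancel the common factor (x - 11):
(x^2 + 3x - 154)/(x - 11) = (x + 14)
Now substitute x = 11:
= (11) - (-14) = 25

25


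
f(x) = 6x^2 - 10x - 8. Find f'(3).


Differentiate term by term using power and sum rules:
f(x) = 6x^2 - 10x - 8
f'(x) = 12x - 10
Substitute x = 3:
f'(3) = 12 * 3 - 10
= 36 - 10
= 26

26


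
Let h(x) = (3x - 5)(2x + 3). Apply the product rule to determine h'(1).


Let u(x) = 3x - 5 and v(x) = 2x + 3
u'(x) = 3
v'(x) = 2
Product rule: h'(x) = u'(x)*v(x) + u(x)*v'(x)
= 3 * (2x + 3) + (3x - 5) * 2
At x = 1:
u(1) = 3 * 1 - 5 = -2
v(1) = 2 * 1 + 3 = 5
h'(1) = 3 * 5 + (-2) * 2
= 15 - 4
= 11

11


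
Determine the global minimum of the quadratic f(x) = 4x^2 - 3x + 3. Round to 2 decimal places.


For a quadratic f(x) = ax^2 + bx + c with a > 0, the minimum is at the vertex.
Vertex x-coordinate: x = -b/(2a)
x = -(-3) / (2 * 4)
x = 3/8
Substitute back to find the minimum value:
f(3/8) = 4 * (3/8)^2 - 3 * (3/8) + 3
= 9/16 - 9/8 + 3
= 39/16 ≈ 2.44

2.44


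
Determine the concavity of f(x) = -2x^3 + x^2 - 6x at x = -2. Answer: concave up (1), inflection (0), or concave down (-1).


Concavity is determined by the sign of f''(x).
f(x) = -2x^3 + x^2 - 6x
f'(x) = -6x^2 + 2x - 6
f''(x) = -12x + 2
f''(-2) = -12 * (-2) + 2
= 24 + 2
= 26
Since f''(-2) > 0, the function is concave up (1)

1


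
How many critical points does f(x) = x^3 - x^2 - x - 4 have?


Find where f'(x) = 0:
f(x) = x^3 - x^2 - x - 4
f'(x) = 3x^2 - 2x - 1
This is a quadratic in x. Use the discriminant to count real roots.
Discriminant = (-2)^2 - 4 * 3 * (-1)
= 4 - (-12)
= 16
Since discriminant > 0, f'(x) = 0 has 2 real solutions.
Number of critical points: 2

2


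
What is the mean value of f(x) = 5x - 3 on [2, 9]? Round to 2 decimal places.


Average value = 1/(b-a) * integral from a to b of f(x) dx
First compute the integral of 5x - 3:
F(x) = (5/2)x^2 - 3x
F(9) = 5/2 * 81 - 3 * 9 = 351/2
F(2) = 5/2 * 4 - 3 * 2 = 4
Integral = 351/2 - 4 = 343/2
Average = (343/2) / (9 - 2) = (343/2) / 7
= 49/2 = 24.50

24.50


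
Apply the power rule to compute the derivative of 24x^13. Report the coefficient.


We apply the power rule: d/dx [ax^n] = a*n * x^(n-1)
d/dx [24x^13]
= 24 * 13 * x^(13-1)
= 312x^12
The coefficient is 312

312


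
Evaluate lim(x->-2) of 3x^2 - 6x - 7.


Since polynomials are continuous, we use direct substitution.
lim(x->-2) of 3x^2 - 6x - 7
= 3 * (-2)^2 - 6 * (-2) - 7
= 12 + 12 - 7
= 17

17


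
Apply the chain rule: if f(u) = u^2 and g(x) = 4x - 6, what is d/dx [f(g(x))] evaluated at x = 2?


Using the chain rule: (f(g(x)))' = f'(g(x)) * g'(x)
First, find g(2):
g(2) = 4 * 2 - 6 = 2
Next, f'(u) = 2u
And g'(x) = 4
So f'(g(2)) * g'(2)
= 2 * 2 * 4
= 16

16


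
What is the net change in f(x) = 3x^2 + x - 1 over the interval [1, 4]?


Net change = f(b) - f(a)
f(x) = 3x^2 + x - 1
Compute f(4):
f(4) = 3 * 4^2 + 1 * 4 - 1
= 48 + 4 - 1
= 51
Compute f(1):
f(1) = 3 * 1^2 + 1 * 1 - 1
= 3 + 1 - 1
= 3
Net change = 51 - 3 = 48

48


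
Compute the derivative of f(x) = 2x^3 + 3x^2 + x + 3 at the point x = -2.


Differentiate f(x) = 2x^3 + 3x^2 + x + 3 term by term:
f'(x) = 6x^2 + 6x + 1
Substitute x = -2:
f'(-2) = 6 * (-2)^2 + 6 * (-2) + 1
= 24 - 12 + 1
= 13

13


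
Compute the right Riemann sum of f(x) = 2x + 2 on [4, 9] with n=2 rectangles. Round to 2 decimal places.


Right Riemann sum uses right endpoints of each subinterval.
Interval: [4, 9], n = 2
dx = (9 - 4) / 2 = 5/2
Right endpoints: [13/2, 9]
f values: [15, 20]
Sum = dx * (sum of f values)
= 5/2 * 35
= 175/2 = 87.50

87.50


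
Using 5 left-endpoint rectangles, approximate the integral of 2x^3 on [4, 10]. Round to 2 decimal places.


Left Riemann sum uses left endpoints of each subinterval.
Interval: [4, 10], n = 5
dx = (10 - 4) / 5 = 6/5
Left endpoints: [4, 26/5, 32/5, 38/5, 44/5]
f values: [128, 35152/125, 65536/125, 109744/125, 170368/125]
Sum = dx * (sum of f values)
= 6/5 * 15872/5
= 95232/25 = 3809.28

3809.28


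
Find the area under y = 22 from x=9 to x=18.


The area under a constant function y = 22 is a rectangle.
Width = 18 - 9 = 9
Height = 22
Area = width * height
= 9 * 22
= 198

198


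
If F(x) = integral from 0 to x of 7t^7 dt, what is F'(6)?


By the Fundamental Theorem of Calculus (Part 1):
If F(x) = integral from 0 to x of f(t) dt, then F'(x) = f(x)
Here f(t) = 7t^7
So F'(x) = 7x^7
Evaluate at x = 6:
F'(6) = 7 * 6^7
= 7 * 279936
= 1959552

1959552


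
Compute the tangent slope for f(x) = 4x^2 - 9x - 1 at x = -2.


The slope of the tangent line equals f'(x) at the point.
f(x) = 4x^2 - 9x - 1
f'(x) = 8x - 9
At x = -2:
f'(-2) = 8 * (-2) - 9
= -16 - 9
= -25

-25


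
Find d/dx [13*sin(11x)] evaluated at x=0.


Apply the chain rule to differentiate 13*sin(11x):
d/dx [13*sin(11x)]
= 13 * cos(11x) * d/dx(11x)
= 13 * 11 * cos(11x)
= 143 * cos(11x)
Evaluate at x = 0:
= 143 * cos(0)
= 143 * 1
= 143

143


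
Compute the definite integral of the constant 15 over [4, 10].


The integral of a constant k over [a, b] equals k * (b - a).
integral from 4 to 10 of 15 dx
= 15 * (10 - 4)
= 15 * 6
= 90

90


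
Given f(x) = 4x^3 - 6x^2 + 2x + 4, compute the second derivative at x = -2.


First derivative:
f'(x) = 12x^2 - 12x + 2
Second derivative:
f''(x) = 24x - 12
Substitute x = -2:
f''(-2) = 24 * (-2) - 12
= -48 - 12
= -60

-60


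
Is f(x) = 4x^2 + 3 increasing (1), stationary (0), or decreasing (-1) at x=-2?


Compute f'(x) to determine behavior:
f'(x) = 8x
f'(-2) = 8 * (-2) + 0
= -16 + 0
= -16
Since f'(-2) < 0, the function is decreasing (-1)

-1


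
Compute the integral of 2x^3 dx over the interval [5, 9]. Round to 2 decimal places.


Find the antiderivative of 2x^3:
F(x) = 2/4 * x^4
Apply the Fundamental Theorem of Calculus:
F(9) - F(5)
= 2/4 * 9^4 - 2/4 * 5^4
= 2/4 * (6561 - 625)
= 2/4 * 5936
= 2968 = 2968.00

2968.00


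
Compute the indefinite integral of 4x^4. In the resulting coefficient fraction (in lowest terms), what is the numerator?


Apply the power rule for integration:
integral of ax^n dx = a/(n+1) * x^(n+1) + C
integral of 4x^4 dx
= 4/5 * x^5 + C
The coefficient in lowest terms is 4/5, and its numerator is 4

4


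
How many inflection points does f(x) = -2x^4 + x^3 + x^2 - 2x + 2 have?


Inflection points occur where f''(x) = 0 and concavity changes.
f(x) = -2x^4 + x^3 + x^2 - 2x + 2
f'(x) = -8x^3 + 3x^2 + 2x - 2
f''(x) = -24x^2 + 6x + 2
This is a quadratic in x. Use the discriminant to count real roots.
Discriminant = (6)^2 - 4 * (-24) * 2
= 36 - (-192)
= 228
Since discriminant > 0, f''(x) = 0 has 2 distinct real solutions.
A quadratic with two distinct real roots changes sign at each root, so concavity changes at both.
Number of inflection points: 2

2


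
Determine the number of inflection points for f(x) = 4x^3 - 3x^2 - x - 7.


Inflection points occur where f''(x) = 0 and concavity changes.
f(x) = 4x^3 - 3x^2 - x - 7
f'(x) = 12x^2 - 6x - 1
f''(x) = 24x - 6
Set f''(x) = 0:
24x - 6 = 0
x = 6 / 24 = 1/4
Since f''(x) is linear (degree 1), it changes sign at this point.
Therefore there is exactly 1 inflection point.

1


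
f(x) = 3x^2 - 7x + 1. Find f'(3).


Differentiate term by term using power and sum rules:
f(x) = 3x^2 - 7x + 1
f'(x) = 6x - 7
Substitute x = 3:
f'(3) = 6 * 3 - 7
= 18 - 7
= 11

11


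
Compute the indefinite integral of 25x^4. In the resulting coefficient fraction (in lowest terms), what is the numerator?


Apply the power rule for integration:
integral of ax^n dx = a/(n+1) * x^(n+1) + C
integral of 25x^4 dx
= 25/5 * x^5 + C
= 5 * x^5 + C
The coefficient in lowest terms is 5 = 5/1, so its numerator is 5

5


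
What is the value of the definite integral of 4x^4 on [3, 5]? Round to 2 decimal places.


Find the antiderivative of 4x^4:
F(x) = 4/5 * x^5
Apply the Fundamental Theorem of Calculus:
F(5) - F(3)
= 4/5 * 5^5 - 4/5 * 3^5
= 4/5 * (3125 - 243)
= 4/5 * 2882
= 11528/5 = 2305.60

2305.60


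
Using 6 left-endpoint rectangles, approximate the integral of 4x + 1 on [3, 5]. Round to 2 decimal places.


Left Riemann sum uses left endpoints of each subinterval.
Interval: [3, 5], n = 6
dx = (5 - 3) / 6 = 1/3
Left endpoints: [3, 10/3, 11/3, 4, 13/3, 14/3]
f values: [13, 43/3, 47/3, 17, 55/3, 59/3]
Sum = dx * (sum of f values)
= 1/3 * 98
= 98/3 ≈ 32.67

32.67


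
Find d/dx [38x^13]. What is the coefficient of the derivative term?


We apply the power rule: d/dx [ax^n] = a*n * x^(n-1)
d/dx [38x^13]
= 38 * 13 * x^(13-1)
= 494x^12
The coefficient is 494

494


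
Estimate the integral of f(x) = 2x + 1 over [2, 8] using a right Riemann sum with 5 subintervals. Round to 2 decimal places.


Right Riemann sum uses right endpoints of each subinterval.
Interval: [2, 8], n = 5
dx = (8 - 2) / 5 = 6/5
Right endpoints: [16/5, 22/5, 28/5, 34/5, 8]
f values: [37/5, 49/5, 61/5, 73/5, 17]
Sum = dx * (sum of f values)
= 6/5 * 61
= 366/5 = 73.20

73.20


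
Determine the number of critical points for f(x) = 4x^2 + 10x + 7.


Find where f'(x) = 0:
f'(x) = 8x + 10
Set f'(x) = 0:
8x + 10 = 0
x = -10 / 8 = -5/4
This is a linear equation in x, so there is exactly one solution.
Number of critical points: 1

1


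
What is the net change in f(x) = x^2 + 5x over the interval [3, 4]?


Net change = f(b) - f(a)
f(x) = x^2 + 5x
Compute f(4):
f(4) = 1 * 4^2 + 5 * 4 + 0
= 16 + 20 + 0
= 36
Compute f(3):
f(3) = 1 * 3^2 + 5 * 3 + 0
= 9 + 15 + 0
= 24
Net change = 36 - 24 = 12

12


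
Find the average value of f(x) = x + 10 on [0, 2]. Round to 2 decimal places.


Average value = 1/(b-a) * integral from a to b of f(x) dx
First compute the integral of x + 10:
F(x) = (1/2)x^2 + 10x
F(2) = 1/2 * 4 + 10 * 2 = 22
F(0) = 1/2 * 0 + 10 * 0 = 0
Integral = 22 - 0 = 22
Average = 22 / (2 - 0) = 22 / 2
= 11 = 11.00

11.00


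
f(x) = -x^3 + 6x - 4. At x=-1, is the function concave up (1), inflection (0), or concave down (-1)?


Concavity is determined by the sign of f''(x).
f(x) = -x^3 + 6x - 4
f'(x) = -3x^2 + 6
f''(x) = -6x
f''(-1) = -6 * (-1) + 0
= 6 + 0
= 6
Since f''(-1) > 0, the function is concave up (1)

1


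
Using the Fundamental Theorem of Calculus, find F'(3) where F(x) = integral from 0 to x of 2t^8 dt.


By the Fundamental Theorem of Calculus (Part 1):
If F(x) = integral from 0 to x of f(t) dt, then F'(x) = f(x)
Here f(t) = 2t^8
So F'(x) = 2x^8
Evaluate at x = 3:
F'(3) = 2 * 3^8
= 2 * 6561
= 13122

13122


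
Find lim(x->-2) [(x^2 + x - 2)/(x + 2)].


Direct substitution gives 0/0, so we factor the numerator.
Factor: (x^2 + x - 2) = (x + 2)(x - 1)
Cancel the common factor (x + 2):
(x^2 + x - 2)/(x + 2) = (x - 1)
Now substitute x = -2:
= (-2) - (1) = -3

-3


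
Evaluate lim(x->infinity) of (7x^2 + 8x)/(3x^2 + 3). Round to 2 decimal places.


For limits at infinity with equal-degree polynomials,
we compare leading coefficients.
Numerator leading term: 7x^2
Denominator leading term: 3x^2
Divide both by x^2:
lim = (7 + 8/x) / (3 + 3/x^2)
As x -> infinity, the 1/x and 1/x^2 terms vanish:
= 7/3 ≈ 2.33

2.33


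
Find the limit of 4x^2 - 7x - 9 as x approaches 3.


Since polynomials are continuous, we use direct substitution.
lim(x->3) of 4x^2 - 7x - 9
= 4 * 3^2 - 7 * 3 - 9
= 36 - 21 - 9
= 6

6


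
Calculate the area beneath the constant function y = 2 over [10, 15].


The area under a constant function y = 2 is a rectangle.
Width = 15 - 10 = 5
Height = 2
Area = width * height
= 5 * 2
= 10

10


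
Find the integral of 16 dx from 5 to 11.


The integral of a constant k over [a, b] equals k * (b - a).
integral from 5 to 11 of 16 dx
= 16 * (11 - 5)
= 16 * 6
= 96

96


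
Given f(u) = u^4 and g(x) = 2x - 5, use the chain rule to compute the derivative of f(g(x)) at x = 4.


Using the chain rule: (f(g(x)))' = f'(g(x)) * g'(x)
First, find g(4):
g(4) = 2 * 4 - 5 = 3
Next, f'(u) = 4u^3
And g'(x) = 2
So f'(g(4)) * g'(4)
= 4 * 3^3 * 2
= 4 * 27 * 2
= 216

216


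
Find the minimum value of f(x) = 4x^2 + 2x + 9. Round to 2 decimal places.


For a quadratic f(x) = ax^2 + bx + c with a > 0, the minimum is at the vertex.
Vertex x-coordinate: x = -b/(2a)
x = -(2) / (2 * 4)
x = -2/8 = -1/4
Substitute back to find the minimum value:
f(-1/4) = 4 * (-1/4)^2 + 2 * (-1/4) + 9
= 1/4 - 1/2 + 9
= 35/4 = 8.75

8.75


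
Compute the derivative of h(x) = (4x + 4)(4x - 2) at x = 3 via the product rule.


Let u(x) = 4x + 4 and v(x) = 4x - 2
u'(x) = 4
v'(x) = 4
Product rule: h'(x) = u'(x)*v(x) + u(x)*v'(x)
= 4 * (4x - 2) + (4x + 4) * 4
At x = 3:
u(3) = 4 * 3 + 4 = 16
v(3) = 4 * 3 - 2 = 10
h'(3) = 4 * 10 + 16 * 4
= 40 + 64
= 104

104


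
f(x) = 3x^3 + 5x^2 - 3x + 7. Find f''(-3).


First derivative:
f'(x) = 9x^2 + 10x - 3
Second derivative:
f''(x) = 18x + 10
Substitute x = -3:
f''(-3) = 18 * (-3) + 10
= -54 + 10
= -44

-44


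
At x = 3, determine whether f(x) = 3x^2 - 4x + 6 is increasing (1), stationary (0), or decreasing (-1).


Compute f'(x) to determine behavior:
f'(x) = 6x - 4
f'(3) = 6 * 3 - 4
= 18 - 4
= 14
Since f'(3) > 0, the function is increasing (1)

1


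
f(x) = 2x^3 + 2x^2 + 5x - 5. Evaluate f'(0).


Differentiate f(x) = 2x^3 + 2x^2 + 5x - 5 term by term:
f'(x) = 6x^2 + 4x + 5
Substitute x = 0:
f'(0) = 6 * 0^2 + 4 * 0 + 5
= 0 + 0 + 5
= 5

5


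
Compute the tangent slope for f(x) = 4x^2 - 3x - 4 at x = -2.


The slope of the tangent line equals f'(x) at the point.
f(x) = 4x^2 - 3x - 4
f'(x) = 8x - 3
At x = -2:
f'(-2) = 8 * (-2) - 3
= -16 - 3
= -19

-19


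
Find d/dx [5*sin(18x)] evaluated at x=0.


Apply the chain rule to differentiate 5*sin(18x):
d/dx [5*sin(18x)]
= 5 * cos(18x) * d/dx(18x)
= 5 * 18 * cos(18x)
= 90 * cos(18x)
Evaluate at x = 0:
= 90 * cos(0)
= 90 * 1
= 90

90


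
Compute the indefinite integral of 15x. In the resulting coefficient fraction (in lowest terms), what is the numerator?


Apply the power rule for integration:
integral of ax^n dx = a/(n+1) * x^(n+1) + C
integral of 15x dx
= 15/2 * x^2 + C
The coefficient in lowest terms is 15/2, and its numerator is 15

15


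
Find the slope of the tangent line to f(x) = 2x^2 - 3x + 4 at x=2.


The slope of the tangent line equals f'(x) at the point.
f(x) = 2x^2 - 3x + 4
f'(x) = 4x - 3
At x = 2:
f'(2) = 4 * 2 - 3
= 8 - 3
= 5

5


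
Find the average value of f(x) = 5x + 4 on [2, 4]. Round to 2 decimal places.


Average value = 1/(b-a) * integral from a to b of f(x) dx
First compute the integral of 5x + 4:
F(x) = (5/2)x^2 + 4x
F(4) = 5/2 * 16 + 4 * 4 = 56
F(2) = 5/2 * 4 + 4 * 2 = 18
Integral = 56 - 18 = 38
Average = 38 / (4 - 2) = 38 / 2
= 19 = 19.00

19.00


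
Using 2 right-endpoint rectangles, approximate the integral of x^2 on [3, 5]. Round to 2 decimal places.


Right Riemann sum uses right endpoints of each subinterval.
Interval: [3, 5], n = 2
dx = (5 - 3) / 2 = 1
Right endpoints: [4, 5]
f values: [16, 25]
Sum = dx * (sum of f values)
= 1 * 41
= 41 = 41.00

41.00


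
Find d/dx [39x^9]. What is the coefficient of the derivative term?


We apply the power rule: d/dx [ax^n] = a*n * x^(n-1)
d/dx [39x^9]
= 39 * 9 * x^(9-1)
= 351x^8
The coefficient is 351

351


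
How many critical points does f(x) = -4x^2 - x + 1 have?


Find where f'(x) = 0:
f'(x) = -8x - 1
Set f'(x) = 0:
-8x - 1 = 0
x = 1 / (-8) = -1/8
This is a linear equation in x, so there is exactly one solution.
Number of critical points: 1

1


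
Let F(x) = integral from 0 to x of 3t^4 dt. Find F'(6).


By the Fundamental Theorem of Calculus (Part 1):
If F(x) = integral from 0 to x of f(t) dt, then F'(x) = f(x)
Here f(t) = 3t^4
So F'(x) = 3x^4
Evaluate at x = 6:
F'(6) = 3 * 6^4
= 3 * 1296
= 3888

3888


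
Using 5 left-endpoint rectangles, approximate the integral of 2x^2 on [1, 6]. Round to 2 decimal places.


Left Riemann sum uses left endpoints of each subinterval.
Interval: [1, 6], n = 5
dx = (6 - 1) / 5 = 1
Left endpoints: [1, 2, 3, 4, 5]
f values: [2, 8, 18, 32, 50]
Sum = dx * (sum of f values)
= 1 * 110
= 110 = 110.00

110.00


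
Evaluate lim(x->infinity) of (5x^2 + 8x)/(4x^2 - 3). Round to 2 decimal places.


For limits at infinity with equal-degree polynomials,
we compare leading coefficients.
Numerator leading term: 5x^2
Denominator leading term: 4x^2
Divide both by x^2:
lim = (5 + 8/x) / (4 - 3/x^2)
As x -> infinity, the 1/x and 1/x^2 terms vanish:
= 5/4 = 1.25

1.25


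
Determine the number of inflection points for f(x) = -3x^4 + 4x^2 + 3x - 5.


Inflection points occur where f''(x) = 0 and concavity changes.
f(x) = -3x^4 + 4x^2 + 3x - 5
f'(x) = -12x^3 + 8x + 3
f''(x) = -36x^2 + 8
This is a quadratic in x. Use the discriminant to count real roots.
Discriminant = (0)^2 - 4 * (-36) * 8
= 0 - (-1152)
= 1152
Since discriminant > 0, f''(x) = 0 has 2 distinct real solutions.
A quadratic with two distinct real roots changes sign at each root, so concavity changes at both.
Number of inflection points: 2

2


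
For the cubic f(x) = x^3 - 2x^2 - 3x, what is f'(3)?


Differentiate f(x) = x^3 - 2x^2 - 3x term by term:
f'(x) = 3x^2 - 4x - 3
Substitute x = 3:
f'(3) = 3 * 3^2 - 4 * 3 - 3
= 27 - 12 - 3
= 12

12


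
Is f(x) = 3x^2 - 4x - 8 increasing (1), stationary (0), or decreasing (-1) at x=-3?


Compute f'(x) to determine behavior:
f'(x) = 6x - 4
f'(-3) = 6 * (-3) - 4
= -18 - 4
= -22
Since f'(-3) < 0, the function is decreasing (-1)

-1


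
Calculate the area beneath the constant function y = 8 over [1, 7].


The area under a constant function y = 8 is a rectangle.
Width = 7 - 1 = 6
Height = 8
Area = width * height
= 6 * 8
= 48

48


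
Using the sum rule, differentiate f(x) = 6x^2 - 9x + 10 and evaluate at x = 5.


Differentiate term by term using power and sum rules:
f(x) = 6x^2 - 9x + 10
f'(x) = 12x - 9
Substitute x = 5:
f'(5) = 12 * 5 - 9
= 60 - 9
= 51

51


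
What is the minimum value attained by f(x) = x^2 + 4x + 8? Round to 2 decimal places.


For a quadratic f(x) = ax^2 + bx + c with a > 0, the minimum is at the vertex.
Vertex x-coordinate: x = -b/(2a)
x = -(4) / (2 * 1)
x = -4/2 = -2
Substitute back to find the minimum value:
f(-2) = 1 * (-2)^2 + 4 * (-2) + 8
= 4 - 8 + 8
= 4 = 4.00

4.00


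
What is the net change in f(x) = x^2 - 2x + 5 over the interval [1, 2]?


Net change = f(b) - f(a)
f(x) = x^2 - 2x + 5
Compute f(2):
f(2) = 1 * 2^2 - 2 * 2 + 5
= 4 - 4 + 5
= 5
Compute f(1):
f(1) = 1 * 1^2 - 2 * 1 + 5
= 1 - 2 + 5
= 4
Net change = 5 - 4 = 1

1


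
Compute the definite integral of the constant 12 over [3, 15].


The integral of a constant k over [a, b] equals k * (b - a).
integral from 3 to 15 of 12 dx
= 12 * (15 - 3)
= 12 * 12
= 144

144


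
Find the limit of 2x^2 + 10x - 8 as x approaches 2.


Since polynomials are continuous, we use direct substitution.
lim(x->2) of 2x^2 + 10x - 8
= 2 * 2^2 + 10 * 2 - 8
= 8 + 20 - 8
= 20

20


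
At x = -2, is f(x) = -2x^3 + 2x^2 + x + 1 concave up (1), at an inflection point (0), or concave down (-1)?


Concavity is determined by the sign of f''(x).
f(x) = -2x^3 + 2x^2 + x + 1
f'(x) = -6x^2 + 4x + 1
f''(x) = -12x + 4
f''(-2) = -12 * (-2) + 4
= 24 + 4
= 28
Since f''(-2) > 0, the function is concave up (1)

1


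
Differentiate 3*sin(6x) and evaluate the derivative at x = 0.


Apply the chain rule to differentiate 3*sin(6x):
d/dx [3*sin(6x)]
= 3 * cos(6x) * d/dx(6x)
= 3 * 6 * cos(6x)
= 18 * cos(6x)
Evaluate at x = 0:
= 18 * cos(0)
= 18 * 1
= 18

18


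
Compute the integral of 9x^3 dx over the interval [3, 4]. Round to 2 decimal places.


Find the antiderivative of 9x^3:
F(x) = 9/4 * x^4
Apply the Fundamental Theorem of Calculus:
F(4) - F(3)
= 9/4 * 4^4 - 9/4 * 3^4
= 9/4 * (256 - 81)
= 9/4 * 175
= 1575/4 = 393.75

393.75


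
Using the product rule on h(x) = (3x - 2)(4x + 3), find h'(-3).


Let u(x) = 3x - 2 and v(x) = 4x + 3
u'(x) = 3
v'(x) = 4
Product rule: h'(x) = u'(x)*v(x) + u(x)*v'(x)
= 3 * (4x + 3) + (3x - 2) * 4
At x = -3:
u(-3) = 3 * (-3) - 2 = -11
v(-3) = 4 * (-3) + 3 = -9
h'(-3) = 3 * (-9) + (-11) * 4
= -27 - 44
= -71

-71


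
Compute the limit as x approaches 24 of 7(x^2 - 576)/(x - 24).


Direct substitution gives 0/0, so we factor the numerator.
Factor: 7(x^2 - 576) = 7 * (x - 24)(x + 24)
Cancel the common factor (x - 24):
7(x^2 - 576)/(x - 24) = 7 * (x + 24)
Now substitute x = 24:
= 7 * (24 + 24) = 336

336


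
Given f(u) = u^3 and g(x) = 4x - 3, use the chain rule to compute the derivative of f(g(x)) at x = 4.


Using the chain rule: (f(g(x)))' = f'(g(x)) * g'(x)
First, find g(4):
g(4) = 4 * 4 - 3 = 13
Next, f'(u) = 3u^2
And g'(x) = 4
So f'(g(4)) * g'(4)
= 3 * 13^2 * 4
= 3 * 169 * 4
= 2028

2028


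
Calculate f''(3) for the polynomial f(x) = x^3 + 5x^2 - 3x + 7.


First derivative:
f'(x) = 3x^2 + 10x - 3
Second derivative:
f''(x) = 6x + 10
Substitute x = 3:
f''(3) = 6 * 3 + 10
= 18 + 10
= 28

28


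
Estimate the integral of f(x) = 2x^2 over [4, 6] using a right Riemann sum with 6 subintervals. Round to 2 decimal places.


Right Riemann sum uses right endpoints of each subinterval.
Interval: [4, 6], n = 6
dx = (6 - 4) / 6 = 1/3
Right endpoints: [13/3, 14/3, 5, 16/3, 17/3, 6]
f values: [338/9, 392/9, 50, 512/9, 578/9, 72]
Sum = dx * (sum of f values)
= 1/3 * 2918/9
= 2918/27 ≈ 108.07

108.07


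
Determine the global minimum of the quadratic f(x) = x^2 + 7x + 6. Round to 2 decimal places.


For a quadratic f(x) = ax^2 + bx + c with a > 0, the minimum is at the vertex.
Vertex x-coordinate: x = -b/(2a)
x = -(7) / (2 * 1)
x = -7/2
Substitute back to find the minimum value:
f(-7/2) = 1 * (-7/2)^2 + 7 * (-7/2) + 6
= 49/4 - 49/2 + 6
= -25/4 = -6.25

-6.25


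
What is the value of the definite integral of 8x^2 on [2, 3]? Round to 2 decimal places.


Find the antiderivative of 8x^2:
F(x) = 8/3 * x^3
Apply the Fundamental Theorem of Calculus:
F(3) - F(2)
= 8/3 * 3^3 - 8/3 * 2^3
= 8/3 * (27 - 8)
= 8/3 * 19
= 152/3 ≈ 50.67

50.67


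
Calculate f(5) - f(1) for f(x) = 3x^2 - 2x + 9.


Net change = f(b) - f(a)
f(x) = 3x^2 - 2x + 9
Compute f(5):
f(5) = 3 * 5^2 - 2 * 5 + 9
= 75 - 10 + 9
= 74
Compute f(1):
f(1) = 3 * 1^2 - 2 * 1 + 9
= 3 - 2 + 9
= 10
Net change = 74 - 10 = 64

64


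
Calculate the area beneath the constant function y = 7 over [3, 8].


The area under a constant function y = 7 is a rectangle.
Width = 8 - 3 = 5
Height = 7
Area = width * height
= 5 * 7
= 35

35


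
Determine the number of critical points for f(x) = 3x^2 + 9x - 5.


Find where f'(x) = 0:
f'(x) = 6x + 9
Set f'(x) = 0:
6x + 9 = 0
x = -9 / 6 = -3/2
This is a linear equation in x, so there is exactly one solution.
Number of critical points: 1

1


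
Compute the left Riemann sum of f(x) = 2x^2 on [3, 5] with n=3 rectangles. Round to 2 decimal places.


Left Riemann sum uses left endpoints of each subinterval.
Interval: [3, 5], n = 3
dx = (5 - 3) / 3 = 2/3
Left endpoints: [3, 11/3, 13/3]
f values: [18, 242/9, 338/9]
Sum = dx * (sum of f values)
= 2/3 * 742/9
= 1484/27 ≈ 54.96

54.96


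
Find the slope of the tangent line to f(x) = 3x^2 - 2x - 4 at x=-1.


The slope of the tangent line equals f'(x) at the point.
f(x) = 3x^2 - 2x - 4
f'(x) = 6x - 2
At x = -1:
f'(-1) = 6 * (-1) - 2
= -6 - 2
= -8

-8


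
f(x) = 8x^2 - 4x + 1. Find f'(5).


Differentiate term by term using power and sum rules:
f(x) = 8x^2 - 4x + 1
f'(x) = 16x - 4
Substitute x = 5:
f'(5) = 16 * 5 - 4
= 80 - 4
= 76

76


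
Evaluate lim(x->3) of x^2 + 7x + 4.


Since polynomials are continuous, we use direct substitution.
lim(x->3) of x^2 + 7x + 4
= 1 * 3^2 + 7 * 3 + 4
= 9 + 21 + 4
= 34

34


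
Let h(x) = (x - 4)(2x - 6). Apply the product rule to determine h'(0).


Let u(x) = x - 4 and v(x) = 2x - 6
u'(x) = 1
v'(x) = 2
Product rule: h'(x) = u'(x)*v(x) + u(x)*v'(x)
= 1 * (2x - 6) + (x - 4) * 2
At x = 0:
u(0) = 1 * 0 - 4 = -4
v(0) = 2 * 0 - 6 = -6
h'(0) = 1 * (-6) + (-4) * 2
= -6 - 8
= -14

-14


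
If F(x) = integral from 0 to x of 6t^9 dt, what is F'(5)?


By the Fundamental Theorem of Calculus (Part 1):
If F(x) = integral from 0 to x of f(t) dt, then F'(x) = f(x)
Here f(t) = 6t^9
So F'(x) = 6x^9
Evaluate at x = 5:
F'(5) = 6 * 5^9
= 6 * 1953125
= 11718750

11718750


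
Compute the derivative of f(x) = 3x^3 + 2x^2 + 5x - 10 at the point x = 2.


Differentiate f(x) = 3x^3 + 2x^2 + 5x - 10 term by term:
f'(x) = 9x^2 + 4x + 5
Substitute x = 2:
f'(2) = 9 * 2^2 + 4 * 2 + 5
= 36 + 8 + 5
= 49

49


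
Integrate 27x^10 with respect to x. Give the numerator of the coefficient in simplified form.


Apply the power rule for integration:
integral of ax^n dx = a/(n+1) * x^(n+1) + C
integral of 27x^10 dx
= 27/11 * x^11 + C
The coefficient in lowest terms is 27/11, and its numerator is 27

27


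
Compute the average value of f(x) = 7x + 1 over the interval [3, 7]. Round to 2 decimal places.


Average value = 1/(b-a) * integral from a to b of f(x) dx
First compute the integral of 7x + 1:
F(x) = (7/2)x^2 + x
F(7) = 7/2 * 49 + 1 * 7 = 357/2
F(3) = 7/2 * 9 + 1 * 3 = 69/2
Integral = 357/2 - 69/2 = 144
Average = 144 / (7 - 3) = 144 / 4
= 36 = 36.00

36.00


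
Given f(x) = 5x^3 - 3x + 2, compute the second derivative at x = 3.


First derivative:
f'(x) = 15x^2 - 3
Second derivative:
f''(x) = 30x
Substitute x = 3:
f''(3) = 30 * 3 + 0
= 90 + 0
= 90

90


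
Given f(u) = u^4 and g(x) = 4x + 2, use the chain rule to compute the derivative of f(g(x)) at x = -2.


Using the chain rule: (f(g(x)))' = f'(g(x)) * g'(x)
First, find g(-2):
g(-2) = 4 * (-2) + 2 = -6
Next, f'(u) = 4u^3
And g'(x) = 4
So f'(g(-2)) * g'(-2)
= 4 * (-6)^3 * 4
= 4 * (-216) * 4
= -3456

-3456


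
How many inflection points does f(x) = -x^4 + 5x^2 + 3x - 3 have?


Inflection points occur where f''(x) = 0 and concavity changes.
f(x) = -x^4 + 5x^2 + 3x - 3
f'(x) = -4x^3 + 10x + 3
f''(x) = -12x^2 + 10
This is a quadratic in x. Use the discriminant to count real roots.
Discriminant = (0)^2 - 4 * (-12) * 10
= 0 - (-480)
= 480
Since discriminant > 0, f''(x) = 0 has 2 distinct real solutions.
A quadratic with two distinct real roots changes sign at each root, so concavity changes at both.
Number of inflection points: 2

2


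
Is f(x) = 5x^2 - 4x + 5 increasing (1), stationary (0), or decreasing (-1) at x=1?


Compute f'(x) to determine behavior:
f'(x) = 10x - 4
f'(1) = 10 * 1 - 4
= 10 - 4
= 6
Since f'(1) > 0, the function is increasing (1)

1


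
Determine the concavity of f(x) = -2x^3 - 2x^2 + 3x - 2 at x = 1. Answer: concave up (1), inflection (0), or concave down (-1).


Concavity is determined by the sign of f''(x).
f(x) = -2x^3 - 2x^2 + 3x - 2
f'(x) = -6x^2 - 4x + 3
f''(x) = -12x - 4
f''(1) = -12 * 1 - 4
= -12 - 4
= -16
Since f''(1) < 0, the function is concave down (-1)

-1


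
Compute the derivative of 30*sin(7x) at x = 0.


Apply the chain rule to differentiate 30*sin(7x):
d/dx [30*sin(7x)]
= 30 * cos(7x) * d/dx(7x)
= 30 * 7 * cos(7x)
= 210 * cos(7x)
Evaluate at x = 0:
= 210 * cos(0)
= 210 * 1
= 210

210


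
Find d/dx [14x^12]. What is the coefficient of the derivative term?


We apply the power rule: d/dx [ax^n] = a*n * x^(n-1)
d/dx [14x^12]
= 14 * 12 * x^(12-1)
= 168x^11
The coefficient is 168

168


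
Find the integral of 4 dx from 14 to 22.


The integral of a constant k over [a, b] equals k * (b - a).
integral from 14 to 22 of 4 dx
= 4 * (22 - 14)
= 4 * 8
= 32

32
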